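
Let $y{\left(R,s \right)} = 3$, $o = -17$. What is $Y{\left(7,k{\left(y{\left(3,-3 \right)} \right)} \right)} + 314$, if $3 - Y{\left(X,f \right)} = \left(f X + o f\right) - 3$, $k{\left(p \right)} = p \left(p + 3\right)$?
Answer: $500$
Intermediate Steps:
$k{\left(p \right)} = p \left(3 + p\right)$
$Y{\left(X,f \right)} = 6 + 17 f - X f$ ($Y{\left(X,f \right)} = 3 - \left(\left(f X - 17 f\right) - 3\right) = 3 - \left(\left(X f - 17 f\right) - 3\right) = 3 - \left(\left(- 17 f + X f\right) - 3\right) = 3 - \left(-3 - 17 f + X f\right) = 3 + \left(3 + 17 f - X f\right) = 6 + 17 f - X f$)
$Y{\left(7,k{\left(y{\left(3,-3 \right)} \right)} \right)} + 314 = \left(6 + 17 \cdot 3 \left(3 + 3\right) - 7 \cdot 3 \left(3 + 3\right)\right) + 314 = \left(6 + 17 \cdot 3 \cdot 6 - 7 \cdot 3 \cdot 6\right) + 314 = \left(6 + 17 \cdot 18 - 7 \cdot 18\right) + 314 = \left(6 + 306 - 126\right) + 314 = 186 + 314 = 500$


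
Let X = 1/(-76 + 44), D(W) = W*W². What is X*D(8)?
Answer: -16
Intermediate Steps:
D(W) = W³
X = -1/32 (X = 1/(-32) = -1/32 ≈ -0.031250)
X*D(8) = -1/32*8³ = -1/32*512 = -16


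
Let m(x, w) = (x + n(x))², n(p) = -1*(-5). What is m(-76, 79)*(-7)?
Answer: -35287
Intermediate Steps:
n(p) = 5
m(x, w) = (5 + x)² (m(x, w) = (x + 5)² = (5 + x)²)
m(-76, 79)*(-7) = (5 - 76)²*(-7) = (-71)²*(-7) = 5041*(-7) = -35287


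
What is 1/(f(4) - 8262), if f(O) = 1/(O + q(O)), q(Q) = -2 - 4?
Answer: -2/16525 ≈ -0.00012103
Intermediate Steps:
q(Q) = -6
f(O) = 1/(-6 + O) (f(O) = 1/(O - 6) = 1/(-6 + O))
1/(f(4) - 8262) = 1/(1/(-6 + 4) - 8262) = 1/(1/(-2) - 8262) = 1/(-1/2 - 8262) = 1/(-16525/2) = -2/16525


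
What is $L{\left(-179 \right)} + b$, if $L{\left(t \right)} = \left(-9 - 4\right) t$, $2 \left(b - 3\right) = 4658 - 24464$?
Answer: $-7573$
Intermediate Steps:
$b = -9900$ ($b = 3 + \frac{4658 - 24464}{2} = 3 + \frac{1}{2} \left(-19806\right) = 3 - 9903 = -9900$)
$L{\left(t \right)} = - 13 t$
$L{\left(-179 \right)} + b = \left(-13\right) \left(-179\right) - 9900 = 2327 - 9900 = -7573$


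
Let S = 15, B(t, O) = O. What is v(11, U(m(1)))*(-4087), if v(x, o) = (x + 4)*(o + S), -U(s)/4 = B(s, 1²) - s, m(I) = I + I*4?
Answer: -1900455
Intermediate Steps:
m(I) = 5*I (m(I) = I + 4*I = 5*I)
U(s) = -4 + 4*s (U(s) = -4*(1² - s) = -4*(1 - s) = -4 + 4*s)
v(x, o) = (4 + x)*(15 + o) (v(x, o) = (x + 4)*(o + 15) = (4 + x)*(15 + o))
v(11, U(m(1)))*(-4087) = (60 + 4*(-4 + 4*(5*1)) + 15*11 + (-4 + 4*(5*1))*11)*(-4087) = (60 + 4*(-4 + 4*5) + 165 + (-4 + 4*5)*11)*(-4087) = (60 + 4*(-4 + 20) + 165 + (-4 + 20)*11)*(-4087) = (60 + 4*16 + 165 + 16*11)*(-4087) = (60 + 64 + 165 + 176)*(-4087) = 465*(-4087) = -1900455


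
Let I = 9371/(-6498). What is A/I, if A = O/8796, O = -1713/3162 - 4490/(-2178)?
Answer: -629732371/5256142659372 ≈ -0.00011981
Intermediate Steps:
O = 1744411/1147806 (O = -1713*1/3162 - 4490*(-1/2178) = -571/1054 + 2245/1089 = 1744411/1147806 ≈ 1.5198)
I = -9371/6498 (I = 9371*(-1/6498) = -9371/6498 ≈ -1.4421)
A = 1744411/10096101576 (A = (1744411/1147806)/8796 = (1744411/1147806)*(1/8796) = 1744411/10096101576 ≈ 0.00017278)
A/I = 1744411/(10096101576*(-9371/6498)) = (1744411/10096101576)*(-6498/9371) = -629732371/5256142659372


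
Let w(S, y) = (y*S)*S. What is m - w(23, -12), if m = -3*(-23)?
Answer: 6417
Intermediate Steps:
w(S, y) = y*S² (w(S, y) = (S*y)*S = y*S²)
m = 69
m - w(23, -12) = 69 - (-12)*23² = 69 - (-12)*529 = 69 - 1*(-6348) = 69 + 6348 = 6417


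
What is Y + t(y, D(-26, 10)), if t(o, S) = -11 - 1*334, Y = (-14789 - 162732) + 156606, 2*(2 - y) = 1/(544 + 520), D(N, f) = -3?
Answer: -21260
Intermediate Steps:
y = 4255/2128 (y = 2 - 1/(2*(544 + 520)) = 2 - 1/2/1064 = 2 - 1/2*1/1064 = 2 - 1/2128 = 4255/2128 ≈ 1.9995)
Y = -20915 (Y = -177521 + 156606 = -20915)
t(o, S) = -345 (t(o, S) = -11 - 334 = -345)
Y + t(y, D(-26, 10)) = -20915 - 345 = -21260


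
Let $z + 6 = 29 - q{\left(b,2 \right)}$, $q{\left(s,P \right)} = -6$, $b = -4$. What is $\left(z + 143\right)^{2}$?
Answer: $29584$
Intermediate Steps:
$z = 29$ ($z = -6 + \left(29 - -6\right) = -6 + \left(29 + 6\right) = -6 + 35 = 29$)
$\left(z + 143\right)^{2} = \left(29 + 143\right)^{2} = 172^{2} = 29584$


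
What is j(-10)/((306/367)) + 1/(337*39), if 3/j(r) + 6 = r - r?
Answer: -1607623/2681172 ≈ -0.59960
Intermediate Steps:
j(r) = -½ (j(r) = 3/(-6 + (r - r)) = 3/(-6 + 0) = 3/(-6) = 3*(-⅙) = -½)
j(-10)/((306/367)) + 1/(337*39) = -1/(2*(306/367)) + 1/(337*39) = -1/(2*(306*(1/367))) + (1/337)*(1/39) = -1/(2*306/367) + 1/13143 = -½*367/306 + 1/13143 = -367/612 + 1/13143 = -1607623/2681172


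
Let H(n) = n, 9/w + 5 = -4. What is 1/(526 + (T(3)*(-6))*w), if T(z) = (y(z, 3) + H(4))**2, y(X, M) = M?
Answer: 1/820 ≈ 0.0012195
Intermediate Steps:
w = -1 (w = 9/(-5 - 4) = 9/(-9) = 9*(-1/9) = -1)
T(z) = 49 (T(z) = (3 + 4)**2 = 7**2 = 49)
1/(526 + (T(3)*(-6))*w) = 1/(526 + (49*(-6))*(-1)) = 1/(526 - 294*(-1)) = 1/(526 + 294) = 1/820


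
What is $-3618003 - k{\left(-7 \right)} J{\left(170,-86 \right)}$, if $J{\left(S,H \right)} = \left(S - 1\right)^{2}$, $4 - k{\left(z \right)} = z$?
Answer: $-3932174$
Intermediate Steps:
$k{\left(z \right)} = 4 - z$
$J{\left(S,H \right)} = \left(-1 + S\right)^{2}$
$-3618003 - k{\left(-7 \right)} J{\left(170,-86 \right)} = -3618003 - \left(4 - -7\right) \left(-1 + 170\right)^{2} = -3618003 - \left(4 + 7\right) 169^{2} = -3618003 - 11 \cdot 28561 = -3618003 - 314171 = -3932174$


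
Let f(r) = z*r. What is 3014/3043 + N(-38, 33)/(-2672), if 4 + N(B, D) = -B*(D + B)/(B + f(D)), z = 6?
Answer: 129107097/130094336 ≈ 0.99241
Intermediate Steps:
f(r) = 6*r
N(B, D) = -4 - B*(B + D)/(B + 6*D) (N(B, D) = -4 - B*(D + B)/(B + 6*D) = -4 - B*(B + D)/(B + 6*D))
3014/3043 + N(-38, 33)/(-2672) = 3014/3043 + ((-1*(-38)² - 24*33 - 4*(-38) - 1*(-38)*33)/(-38 + 6*33))/(-2672) = 3014*(1/3043) + ((-1*1444 - 792 + 152 + 1254)/(-38 + 198))*(-1/2672) = 3014/3043 + ((-1444 - 792 + 152 + 1254)/160)*(-1/2672) = 3014/3043 + ((1/160)*(-830))*(-1/2672) = 3014/3043 - 83/16*(-1/2672) = 3014/3043 + 83/42752 = 129107097/130094336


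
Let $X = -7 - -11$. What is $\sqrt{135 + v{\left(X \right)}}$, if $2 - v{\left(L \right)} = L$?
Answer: $\sqrt{133} \approx 11.533$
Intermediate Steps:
$X = 4$ ($X = -7 + 11 = 4$)
$v{\left(L \right)} = 2 - L$
$\sqrt{135 + v{\left(X \right)}} = \sqrt{135 + \left(2 - 4\right)} = \sqrt{135 - 2} = \sqrt{133}$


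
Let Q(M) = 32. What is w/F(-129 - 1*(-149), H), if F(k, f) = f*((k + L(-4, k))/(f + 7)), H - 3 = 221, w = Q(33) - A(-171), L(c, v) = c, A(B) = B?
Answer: 6699/512 ≈ 13.084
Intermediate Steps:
w = 203 (w = 32 - 1*(-171) = 32 + 171 = 203)
H = 224 (H = 3 + 221 = 224)
F(k, f) = f*(-4 + k)/(7 + f) (F(k, f) = f*((k - 4)/(f + 7)) = f*((-4 + k)/(7 + f)) = f*(-4 + k)/(7 + f))
w/F(-129 - 1*(-149), H) = 203/((224*(-4 + (-129 - 1*(-149)))/(7 + 224))) = 203/((224*(-4 + (-129 + 149))/231)) = 203/((224*(1/231)*(-4 + 20))) = 203/((224*(1/231)*16)) = 203/(512/33) = 203*(33/512) = 6699/512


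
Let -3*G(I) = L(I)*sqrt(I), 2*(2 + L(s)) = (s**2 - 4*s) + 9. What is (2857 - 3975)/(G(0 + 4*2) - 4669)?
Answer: 46979478/196193311 - 124098*sqrt(2)/196193311 ≈ 0.23856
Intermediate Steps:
L(s) = 5/2 + s**2/2 - 2*s (L(s) = -2 + ((s**2 - 4*s) + 9)/2 = -2 + (9 + s**2 - 4*s)/2 = -2 + (9/2 + s**2/2 - 2*s) = 5/2 + s**2/2 - 2*s)
G(I) = -sqrt(I)*(5/2 + I**2/2 - 2*I)/3 (G(I) = -(5/2 + I**2/2 - 2*I)*sqrt(I)/3 = -sqrt(I)*(5/2 + I**2/2 - 2*I)/3)
(2857 - 3975)/(G(0 + 4*2) - 4669) = (2857 - 3975)/(sqrt(0 + 4*2)*(-5 - (0 + 4*2)**2 + 4*(0 + 4*2))/6 - 4669) = -1118/(sqrt(0 + 8)*(-5 - (0 + 8)**2 + 4*(0 + 8))/6 - 4669) = -1118/(sqrt(8)*(-5 - 1*8**2 + 4*8)/6 - 4669) = -1118/((2*sqrt(2))*(-5 - 1*64 + 32)/6 - 4669) = -1118/((2*sqrt(2))*(-5 - 64 + 32)/6 - 4669) = -1118/((1/6)*(2*sqrt(2))*(-37) - 4669) = -1118/(-37*sqrt(2)/3 - 4669) = -1118/(-4669 - 37*sqrt(2)/3)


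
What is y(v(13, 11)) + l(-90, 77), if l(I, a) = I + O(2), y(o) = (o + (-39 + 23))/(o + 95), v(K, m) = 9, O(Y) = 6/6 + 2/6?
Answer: -27685/312 ≈ -88.734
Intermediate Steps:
O(Y) = 4/3 (O(Y) = 6*(⅙) + 2*(⅙) = 1 + ⅓ = 4/3)
y(o) = (-16 + o)/(95 + o) (y(o) = (o - 16)/(95 + o) = (-16 + o)/(95 + o))
l(I, a) = 4/3 + I (l(I, a) = I + 4/3 = 4/3 + I)
y(v(13, 11)) + l(-90, 77) = (-16 + 9)/(95 + 9) + (4/3 - 90) = -7/104 - 266/3 = -27685/312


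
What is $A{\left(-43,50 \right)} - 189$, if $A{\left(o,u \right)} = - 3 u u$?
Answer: $-7689$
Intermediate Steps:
$A{\left(o,u \right)} = - 3 u^{2}$
$A{\left(-43,50 \right)} - 189 = - 3 \cdot 50^{2} - 189 = \left(-3\right) 2500 - 189 = -7500 - 189 = -7689$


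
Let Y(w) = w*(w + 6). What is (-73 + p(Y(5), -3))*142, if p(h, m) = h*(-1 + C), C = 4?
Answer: 13064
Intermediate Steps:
Y(w) = w*(6 + w)
p(h, m) = 3*h (p(h, m) = h*(-1 + 4) = h*3 = 3*h)
(-73 + p(Y(5), -3))*142 = (-73 + 3*(5*(6 + 5)))*142 = (-73 + 3*(5*11))*142 = (-73 + 3*55)*142 = (-73 + 165)*142 = 92*142 = 13064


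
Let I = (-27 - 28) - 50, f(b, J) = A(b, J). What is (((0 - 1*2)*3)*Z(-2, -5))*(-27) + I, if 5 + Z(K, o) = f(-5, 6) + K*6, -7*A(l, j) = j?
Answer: -20985/7 ≈ -2997.9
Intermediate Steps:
A(l, j) = -j/7
f(b, J) = -J/7
I = -105 (I = -55 - 50 = -105)
Z(K, o) = -41/7 + 6*K (Z(K, o) = -5 + (-1/7*6 + K*6) = -5 + (-6/7 + 6*K) = -41/7 + 6*K)
(((0 - 1*2)*3)*Z(-2, -5))*(-27) + I = (((0 - 1*2)*3)*(-41/7 + 6*(-2)))*(-27) - 105 = (((0 - 2)*3)*(-41/7 - 12))*(-27) - 105 = (-2*3*(-125/7))*(-27) - 105 = -6*(-125/7)*(-27) - 105 = (750/7)*(-27) - 105 = -20250/7 - 105 = -20985/7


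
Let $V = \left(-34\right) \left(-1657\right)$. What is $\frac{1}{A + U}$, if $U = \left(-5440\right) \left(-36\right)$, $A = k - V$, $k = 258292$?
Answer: $\frac{1}{397794} \approx 2.5139 \cdot 10^{-6}$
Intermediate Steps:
$V = 56338$
$A = 201954$ ($A = 258292 - 56338 = 201954$)
$U = 195840$
$\frac{1}{A + U} = \frac{1}{201954 + 195840} = \frac{1}{397794}$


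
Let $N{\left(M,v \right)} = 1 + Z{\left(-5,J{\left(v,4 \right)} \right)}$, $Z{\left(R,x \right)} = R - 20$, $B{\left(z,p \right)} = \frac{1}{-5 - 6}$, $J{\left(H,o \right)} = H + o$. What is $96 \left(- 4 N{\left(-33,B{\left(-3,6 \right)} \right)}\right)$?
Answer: $9216$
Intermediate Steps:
$B{\left(z,p \right)} = - \frac{1}{11}$ ($B{\left(z,p \right)} = \frac{1}{-11} = - \frac{1}{11}$)
$Z{\left(R,x \right)} = -20 + R$ ($Z{\left(R,x \right)} = R - 20 = -20 + R$)
$N{\left(M,v \right)} = -24$ ($N{\left(M,v \right)} = 1 - 25 = -24$)
$96 \left(- 4 N{\left(-33,B{\left(-3,6 \right)} \right)}\right) = 96 \left(\left(-4\right) \left(-24\right)\right) = 96 \cdot 96 = 9216$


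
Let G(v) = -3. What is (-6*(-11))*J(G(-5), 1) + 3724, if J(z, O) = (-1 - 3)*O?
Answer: 3460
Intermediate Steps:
J(z, O) = -4*O
(-6*(-11))*J(G(-5), 1) + 3724 = (-6*(-11))*(-4*1) + 3724 = 66*(-4) + 3724 = -264 + 3724 = 3460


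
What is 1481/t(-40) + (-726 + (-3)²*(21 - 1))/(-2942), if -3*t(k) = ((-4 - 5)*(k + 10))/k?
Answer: 8716661/13239 ≈ 658.41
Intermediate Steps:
t(k) = -(-90 - 9*k)/(3*k) (t(k) = -(-4 - 5)*(k + 10)/(3*k) = -(-9*(10 + k))/(3*k) = -(-90 - 9*k)/(3*k))
1481/t(-40) + (-726 + (-3)²*(21 - 1))/(-2942) = 1481/(3 + 30/(-40)) + (-726 + (-3)²*(21 - 1))/(-2942) = 1481/(3 + 30*(-1/40)) + (-726 + 9*20)*(-1/2942) = 1481/(3 - ¾) + (-726 + 180)*(-1/2942) = 1481/(9/4) - 546*(-1/2942) = 1481*(4/9) + 273/1471 = 5924/9 + 273/1471 = 8716661/13239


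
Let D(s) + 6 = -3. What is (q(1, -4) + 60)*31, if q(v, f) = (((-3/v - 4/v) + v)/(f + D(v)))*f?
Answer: 23436/13 ≈ 1802.8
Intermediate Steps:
D(s) = -9 (D(s) = -6 - 3 = -9)
q(v, f) = f*(v - 7/v)/(-9 + f) (q(v, f) = (((-3/v - 4/v) + v)/(f - 9))*f = ((-7/v + v)/(-9 + f))*f = ((v - 7/v)/(-9 + f))*f = f*(v - 7/v)/(-9 + f))
(q(1, -4) + 60)*31 = (-4*(-7 + 1²)/(1*(-9 - 4)) + 60)*31 = (-4*1*(-7 + 1)/(-13) + 60)*31 = (-4*1*(-1/13)*(-6) + 60)*31 = (-24/13 + 60)*31 = (756/13)*31 = 23436/13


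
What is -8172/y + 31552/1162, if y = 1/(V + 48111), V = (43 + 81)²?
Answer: -301431943108/581 ≈ -5.1882e+8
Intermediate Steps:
V = 15376 (V = 124² = 15376)
y = 1/63487 (y = 1/(15376 + 48111) = 1/63487 ≈ 1.5751e-5)
-8172/y + 31552/1162 = -8172/1/63487 + 31552/1162 = -8172*63487 + 31552*(1/1162) = -518815764 + 15776/581 = -301431943108/581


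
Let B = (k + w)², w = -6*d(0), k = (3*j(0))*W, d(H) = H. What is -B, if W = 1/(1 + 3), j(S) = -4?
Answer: -9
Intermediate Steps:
W = ¼ (W = 1/4 = ¼ ≈ 0.25000)
k = -3 (k = (3*(-4))*(¼) = -12*¼ = -3)
w = 0 (w = -6*0 = 0)
B = 9 (B = (-3 + 0)² = (-3)² = 9)
-B = -1*9 = -9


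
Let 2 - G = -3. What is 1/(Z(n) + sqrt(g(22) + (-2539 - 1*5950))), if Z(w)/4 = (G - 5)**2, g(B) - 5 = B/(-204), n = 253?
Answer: -I*sqrt(88268658)/865379 ≈ -0.010857*I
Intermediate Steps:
G = 5 (G = 2 - 1*(-3) = 2 + 3 = 5)
g(B) = 5 - B/204 (g(B) = 5 + B/(-204) = 5 + B*(-1/204) = 5 - B/204)
Z(w) = 0 (Z(w) = 4*(5 - 5)**2 = 4*0**2 = 4*0 = 0)
1/(Z(n) + sqrt(g(22) + (-2539 - 1*5950))) = 1/(0 + sqrt((5 - 1/204*22) + (-2539 - 1*5950))) = 1/(0 + sqrt((5 - 11/102) + (-2539 - 5950))) = 1/(0 + sqrt(499/102 - 8489)) = 1/(0 + sqrt(-865379/102)) = 1/(0 + I*sqrt(88268658)/102) = 1/(I*sqrt(88268658)/102) = -I*sqrt(88268658)/865379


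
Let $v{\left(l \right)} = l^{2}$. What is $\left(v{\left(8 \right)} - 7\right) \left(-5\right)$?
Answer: $-285$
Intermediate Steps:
$\left(v{\left(8 \right)} - 7\right) \left(-5\right) = \left(8^{2} - 7\right) \left(-5\right) = \left(64 - 7\right) \left(-5\right) = 57 \left(-5\right) = -285$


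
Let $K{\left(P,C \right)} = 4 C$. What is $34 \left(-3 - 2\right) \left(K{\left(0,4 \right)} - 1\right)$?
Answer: $-2550$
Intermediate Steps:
$34 \left(-3 - 2\right) \left(K{\left(0,4 \right)} - 1\right) = 34 \left(-3 - 2\right) \left(4 \cdot 4 - 1\right) = 34 \left(- 5 \left(16 - 1\right)\right) = 34 \left(\left(-5\right) 15\right) = 34 \left(-75\right) = -2550$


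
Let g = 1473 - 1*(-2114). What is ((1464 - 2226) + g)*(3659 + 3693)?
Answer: 20769400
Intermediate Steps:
g = 3587 (g = 1473 + 2114 = 3587)
((1464 - 2226) + g)*(3659 + 3693) = ((1464 - 2226) + 3587)*(3659 + 3693) = (-762 + 3587)*7352 = 2825*7352 = 20769400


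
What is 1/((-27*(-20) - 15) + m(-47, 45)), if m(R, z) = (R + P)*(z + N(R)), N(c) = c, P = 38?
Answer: 1/543 ≈ 0.0018416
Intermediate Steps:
m(R, z) = (38 + R)*(R + z) (m(R, z) = (R + 38)*(z + R) = (38 + R)*(R + z))
1/((-27*(-20) - 15) + m(-47, 45)) = 1/((-27*(-20) - 15) + ((-47)² + 38*(-47) + 38*45 - 47*45)) = 1/((540 - 15) + (2209 - 1786 + 1710 - 2115)) = 1/(525 + 18) = 1/543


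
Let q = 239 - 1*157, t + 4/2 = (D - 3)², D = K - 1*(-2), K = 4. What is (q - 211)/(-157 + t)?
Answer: 43/50 ≈ 0.86000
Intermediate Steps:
D = 6 (D = 4 - 1*(-2) = 4 + 2 = 6)
t = 7 (t = -2 + (6 - 3)² = -2 + 3² = -2 + 9 = 7)
q = 82 (q = 239 - 157 = 82)
(q - 211)/(-157 + t) = (82 - 211)/(-157 + 7) = -129/(-150) = -129*(-1/150) = 43/50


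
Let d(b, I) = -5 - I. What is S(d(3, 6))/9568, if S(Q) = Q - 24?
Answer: -35/9568 ≈ -0.0036580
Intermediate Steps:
S(Q) = -24 + Q
S(d(3, 6))/9568 = (-24 + (-5 - 1*6))/9568 = (-24 + (-5 - 6))*(1/9568) = (-24 - 11)*(1/9568) = -35*1/9568 = -35/9568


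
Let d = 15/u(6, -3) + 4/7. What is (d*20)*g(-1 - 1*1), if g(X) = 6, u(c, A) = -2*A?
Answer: 2580/7 ≈ 368.57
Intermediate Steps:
d = 43/14 (d = 15/((-2*(-3))) + 4/7 = 15/6 + 4*(⅐) = 15*(⅙) + 4/7 = 5/2 + 4/7 = 43/14 ≈ 3.0714)
(d*20)*g(-1 - 1*1) = ((43/14)*20)*6 = (430/7)*6 = 2580/7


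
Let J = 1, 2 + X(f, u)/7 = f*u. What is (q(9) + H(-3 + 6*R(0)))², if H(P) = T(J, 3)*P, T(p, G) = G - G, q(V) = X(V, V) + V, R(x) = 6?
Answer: 315844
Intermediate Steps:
X(f, u) = -14 + 7*f*u (X(f, u) = -14 + 7*(f*u) = -14 + 7*f*u)
q(V) = -14 + V + 7*V² (q(V) = (-14 + 7*V*V) + V = (-14 + 7*V²) + V = -14 + V + 7*V²)
T(p, G) = 0
H(P) = 0 (H(P) = 0*P = 0)
(q(9) + H(-3 + 6*R(0)))² = ((-14 + 9 + 7*9²) + 0)² = ((-14 + 9 + 7*81) + 0)² = ((-14 + 9 + 567) + 0)² = (562 + 0)² = 562² = 315844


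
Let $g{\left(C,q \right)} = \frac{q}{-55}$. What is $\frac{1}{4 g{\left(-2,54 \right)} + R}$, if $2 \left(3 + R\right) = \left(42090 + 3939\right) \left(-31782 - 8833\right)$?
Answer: $- \frac{110}{102820731687} \approx -1.0698 \cdot 10^{-9}$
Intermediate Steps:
$g{\left(C,q \right)} = - \frac{q}{55}$ ($g{\left(C,q \right)} = q \left(- \frac{1}{55}\right) = - \frac{q}{55}$)
$R = - \frac{1869467841}{2}$ ($R = -3 + \frac{\left(42090 + 3939\right) \left(-31782 - 8833\right)}{2} = -3 + \frac{46029 \left(-40615\right)}{2} = -3 + \frac{1}{2} \left(-1869467835\right) = -3 - \frac{1869467835}{2} = - \frac{1869467841}{2} \approx -9.3473 \cdot 10^{8}$)
$\frac{1}{4 g{\left(-2,54 \right)} + R} = \frac{1}{4 \left(\left(- \frac{1}{55}\right) 54\right) - \frac{1869467841}{2}} = \frac{1}{4 \left(- \frac{54}{55}\right) - \frac{1869467841}{2}} = \frac{1}{- \frac{216}{55} - \frac{1869467841}{2}} = \frac{1}{- \frac{102820731687}{110}} = - \frac{110}{102820731687}$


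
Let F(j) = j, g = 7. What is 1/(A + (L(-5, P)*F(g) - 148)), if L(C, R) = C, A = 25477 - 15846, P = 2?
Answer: 1/9448 ≈ 0.00010584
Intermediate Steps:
A = 9631
1/(A + (L(-5, P)*F(g) - 148)) = 1/(9631 + (-5*7 - 148)) = 1/(9631 + (-35 - 148)) = 1/(9631 - 183) = 1/9448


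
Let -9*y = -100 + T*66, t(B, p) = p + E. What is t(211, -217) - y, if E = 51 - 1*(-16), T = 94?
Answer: 4754/9 ≈ 528.22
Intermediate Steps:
E = 67 (E = 51 + 16 = 67)
t(B, p) = 67 + p (t(B, p) = p + 67 = 67 + p)
y = -6104/9 (y = -(-100 + 94*66)/9 = -(-100 + 6204)/9 = -⅑*6104 = -6104/9 ≈ -678.22)
t(211, -217) - y = (67 - 217) - 1*(-6104/9) = -150 + 6104/9 = 4754/9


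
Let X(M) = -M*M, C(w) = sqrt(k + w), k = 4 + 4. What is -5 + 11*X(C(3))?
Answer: -126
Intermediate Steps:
k = 8
C(w) = sqrt(8 + w)
X(M) = -M**2
-5 + 11*X(C(3)) = -5 + 11*(-(sqrt(8 + 3))**2) = -5 + 11*(-(sqrt(11))**2) = -5 + 11*(-1*11) = -5 + 11*(-11) = -5 - 121 = -126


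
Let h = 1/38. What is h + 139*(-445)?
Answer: -2350489/38 ≈ -61855.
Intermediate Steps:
h = 1/38 ≈ 0.026316
h + 139*(-445) = 1/38 + 139*(-445) = 1/38 - 61855 = -2350489/38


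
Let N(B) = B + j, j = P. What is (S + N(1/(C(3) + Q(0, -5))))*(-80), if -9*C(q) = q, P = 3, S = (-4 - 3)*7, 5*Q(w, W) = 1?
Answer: 4280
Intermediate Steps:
Q(w, W) = 1/5 (Q(w, W) = (1/5)*1 = 1/5)
S = -49 (S = -7*7 = -49)
C(q) = -q/9
j = 3
N(B) = 3 + B (N(B) = B + 3 = 3 + B)
(S + N(1/(C(3) + Q(0, -5))))*(-80) = (-49 + (3 + 1/(-1/9*3 + 1/5)))*(-80) = (-49 + (3 + 1/(-1/3 + 1/5)))*(-80) = (-49 + (3 + 1/(-2/15)))*(-80) = (-49 + (3 - 15/2))*(-80) = (-49 - 9/2)*(-80) = -107/2*(-80) = 4280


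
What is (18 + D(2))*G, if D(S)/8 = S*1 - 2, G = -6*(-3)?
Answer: 324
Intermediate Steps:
G = 18
D(S) = -16 + 8*S (D(S) = 8*(S*1 - 2) = 8*(S - 2) = 8*(-2 + S) = -16 + 8*S)
(18 + D(2))*G = (18 + (-16 + 8*2))*18 = (18 + (-16 + 16))*18 = (18 + 0)*18 = 18*18 = 324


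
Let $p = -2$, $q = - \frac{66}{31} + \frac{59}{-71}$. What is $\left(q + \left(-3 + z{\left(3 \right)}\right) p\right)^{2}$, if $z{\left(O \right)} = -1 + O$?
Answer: $\frac{4464769}{4844401} \approx 0.92163$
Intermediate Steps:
$q = - \frac{6515}{2201}$ ($q = \left(-66\right) \frac{1}{31} + 59 \left(- \frac{1}{71}\right) = - \frac{66}{31} - \frac{59}{71} = - \frac{6515}{2201} \approx -2.96$)
$\left(q + \left(-3 + z{\left(3 \right)}\right) p\right)^{2} = \left(- \frac{6515}{2201} + \left(-3 + \left(-1 + 3\right)\right) \left(-2\right)\right)^{2} = \left(- \frac{6515}{2201} + \left(-3 + 2\right) \left(-2\right)\right)^{2} = \left(- \frac{6515}{2201} - -2\right)^{2} = \left(- \frac{6515}{2201} + 2\right)^{2} = \left(- \frac{2113}{2201}\right)^{2} = \frac{4464769}{4844401}$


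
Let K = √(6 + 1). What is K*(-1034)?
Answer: -1034*√7 ≈ -2735.7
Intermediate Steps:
K = √7 ≈ 2.6458
K*(-1034) = √7*(-1034) = -1034*√7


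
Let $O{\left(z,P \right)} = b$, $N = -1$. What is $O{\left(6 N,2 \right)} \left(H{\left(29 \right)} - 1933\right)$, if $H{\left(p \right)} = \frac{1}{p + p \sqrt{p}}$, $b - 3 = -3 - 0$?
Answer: $0$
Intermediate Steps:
$b = 0$ ($b = 3 - 3 = 0$)
$O{\left(z,P \right)} = 0$
$H{\left(p \right)} = \frac{1}{p + p^{\frac{3}{2}}}$
$O{\left(6 N,2 \right)} \left(H{\left(29 \right)} - 1933\right) = 0 \left(\frac{1}{29 + 29^{\frac{3}{2}}} - 1933\right) = 0 \left(\frac{1}{29 + 29 \sqrt{29}} - 1933\right) = 0 \left(-1933 + \frac{1}{29 + 29 \sqrt{29}}\right) = 0$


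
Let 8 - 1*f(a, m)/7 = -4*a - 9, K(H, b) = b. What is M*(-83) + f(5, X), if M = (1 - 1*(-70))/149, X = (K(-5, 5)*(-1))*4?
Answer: 32698/149 ≈ 219.45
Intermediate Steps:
X = -20 (X = (5*(-1))*4 = -5*4 = -20)
f(a, m) = 119 + 28*a (f(a, m) = 56 - 7*(-4*a - 9) = 56 - 7*(-9 - 4*a) = 56 + (63 + 28*a) = 119 + 28*a)
M = 71/149 (M = (1 + 70)*(1/149) = 71*(1/149) = 71/149 ≈ 0.47651)
M*(-83) + f(5, X) = (71/149)*(-83) + (119 + 28*5) = -5893/149 + (119 + 140) = -5893/149 + 259 = 32698/149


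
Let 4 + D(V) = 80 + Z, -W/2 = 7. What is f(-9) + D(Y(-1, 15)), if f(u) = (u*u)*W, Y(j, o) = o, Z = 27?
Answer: -1031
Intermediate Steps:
W = -14 (W = -2*7 = -14)
f(u) = -14*u² (f(u) = (u*u)*(-14) = u²*(-14) = -14*u²)
D(V) = 103 (D(V) = -4 + (80 + 27) = -4 + 107 = 103)
f(-9) + D(Y(-1, 15)) = -14*(-9)² + 103 = -14*81 + 103 = -1134 + 103 = -1031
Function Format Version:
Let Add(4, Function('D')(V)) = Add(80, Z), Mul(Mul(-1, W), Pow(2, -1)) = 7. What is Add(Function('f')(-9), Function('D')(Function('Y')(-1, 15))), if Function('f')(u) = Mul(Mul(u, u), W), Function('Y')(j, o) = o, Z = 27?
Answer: -1031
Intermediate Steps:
W = -14 (W = Mul(-2, 7) = -14)
Function('f')(u) = Mul(-14, Pow(u, 2)) (Function('f')(u) = Mul(Mul(u, u), -14) = Mul(Pow(u, 2), -14) = Mul(-14, Pow(u, 2)))
Function('D')(V) = 103 (Function('D')(V) = Add(-4, Add(80, 27)) = Add(-4, 107) = 103)
Add(Function('f')(-9), Function('D')(Function('Y')(-1, 15))) = Add(Mul(-14, Pow(-9, 2)), 103) = Add(Mul(-14, 81), 103) = Add(-1134, 103) = -1031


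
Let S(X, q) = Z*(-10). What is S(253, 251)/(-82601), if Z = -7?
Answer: -70/82601 ≈ -0.00084745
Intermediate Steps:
S(X, q) = 70 (S(X, q) = -7*(-10) = 70)
S(253, 251)/(-82601) = 70/(-82601) = 70*(-1/82601) = -70/82601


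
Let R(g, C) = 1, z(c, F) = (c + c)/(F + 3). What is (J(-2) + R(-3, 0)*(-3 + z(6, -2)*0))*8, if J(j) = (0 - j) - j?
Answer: 8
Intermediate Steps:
z(c, F) = 2*c/(3 + F) (z(c, F) = (2*c)/(3 + F) = 2*c/(3 + F))
J(j) = -2*j (J(j) = -j - j = -2*j)
(J(-2) + R(-3, 0)*(-3 + z(6, -2)*0))*8 = (-2*(-2) + 1*(-3 + (2*6/(3 - 2))*0))*8 = (4 + 1*(-3 + (2*6/1)*0))*8 = (4 + 1*(-3 + (2*6*1)*0))*8 = (4 + 1*(-3 + 12*0))*8 = (4 + 1*(-3 + 0))*8 = (4 + 1*(-3))*8 = (4 - 3)*8 = 1*8 = 8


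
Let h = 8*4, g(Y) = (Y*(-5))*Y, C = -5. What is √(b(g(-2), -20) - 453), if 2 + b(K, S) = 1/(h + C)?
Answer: 2*I*√9213/9 ≈ 21.33*I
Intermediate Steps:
g(Y) = -5*Y² (g(Y) = (-5*Y)*Y = -5*Y²)
h = 32
b(K, S) = -53/27 (b(K, S) = -2 + 1/(32 - 5) = -2 + 1/27 = -53/27)
√(b(g(-2), -20) - 453) = √(-53/27 - 453) = √(-12284/27) = 2*I*√9213/9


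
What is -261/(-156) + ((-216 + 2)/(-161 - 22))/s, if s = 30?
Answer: 244379/142740 ≈ 1.7121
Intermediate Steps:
-261/(-156) + ((-216 + 2)/(-161 - 22))/s = -261/(-156) + ((-216 + 2)/(-161 - 22))/30 = -261*(-1/156) - 214/(-183)*(1/30) = 87/52 - 214*(-1/183)*(1/30) = 87/52 + (214/183)*(1/30) = 87/52 + 107/2745 = 244379/142740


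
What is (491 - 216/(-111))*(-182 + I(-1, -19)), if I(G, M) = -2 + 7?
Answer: -3228303/37 ≈ -87251.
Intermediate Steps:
I(G, M) = 5
(491 - 216/(-111))*(-182 + I(-1, -19)) = (491 - 216/(-111))*(-182 + 5) = (491 - 216*(-1/111))*(-177) = (491 + 72/37)*(-177) = (18239/37)*(-177) = -3228303/37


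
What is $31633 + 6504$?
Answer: $38137$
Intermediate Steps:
$31633 + 6504 = 38137$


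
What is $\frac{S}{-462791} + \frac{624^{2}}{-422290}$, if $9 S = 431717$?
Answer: $- \frac{902053573837}{879444051255} \approx -1.0257$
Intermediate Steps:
$S = \frac{431717}{9}$ ($S = \frac{1}{9} \cdot 431717 = \frac{431717}{9} \approx 47969.0$)
$\frac{S}{-462791} + \frac{624^{2}}{-422290} = \frac{431717}{9 \left(-462791\right)} + \frac{624^{2}}{-422290} = \frac{431717}{9} \left(- \frac{1}{462791}\right) + 389376 \left(- \frac{1}{422290}\right) = - \frac{431717}{4165119} - \frac{194688}{211145} = - \frac{902053573837}{879444051255}$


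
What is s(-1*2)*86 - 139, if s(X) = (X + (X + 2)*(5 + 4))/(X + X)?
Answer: -96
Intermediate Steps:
s(X) = (18 + 10*X)/(2*X) (s(X) = (X + (2 + X)*9)/((2*X)) = (X + (18 + 9*X))*(1/(2*X)) = (18 + 10*X)*(1/(2*X)) = (18 + 10*X)/(2*X))
s(-1*2)*86 - 139 = (5 + 9/((-1*2)))*86 - 139 = (5 + 9/(-2))*86 - 139 = (5 + 9*(-½))*86 - 139 = (5 - 9/2)*86 - 139 = (½)*86 - 139 = 43 - 139 = -96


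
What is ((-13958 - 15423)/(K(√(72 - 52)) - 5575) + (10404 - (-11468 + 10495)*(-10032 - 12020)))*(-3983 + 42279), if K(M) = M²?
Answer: -414758098971544/505 ≈ -8.2130e+11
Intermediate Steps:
((-13958 - 15423)/(K(√(72 - 52)) - 5575) + (10404 - (-11468 + 10495)*(-10032 - 12020)))*(-3983 + 42279) = ((-13958 - 15423)/((√(72 - 52))² - 5575) + (10404 - (-11468 + 10495)*(-10032 - 12020)))*(-3983 + 42279) = (-29381/((√20)² - 5575) + (10404 - (-973)*(-22052)))*38296 = (-29381/((2*√5)² - 5575) + (10404 - 1*21456596))*38296 = (-29381/(20 - 5575) + (10404 - 21456596))*38296 = (-29381/(-5555) - 21446192)*38296 = (-29381*(-1/5555) - 21446192)*38296 = (2671/505 - 21446192)*38296 = -10830324289/505*38296 = -414758098971544/505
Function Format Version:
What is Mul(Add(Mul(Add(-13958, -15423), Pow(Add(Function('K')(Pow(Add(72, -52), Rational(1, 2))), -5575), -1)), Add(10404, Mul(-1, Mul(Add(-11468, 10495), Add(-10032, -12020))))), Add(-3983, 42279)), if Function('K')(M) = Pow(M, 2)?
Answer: Rational(-414758098971544, 505) ≈ -8.2130e+11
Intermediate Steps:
Mul(Add(Mul(Add(-13958, -15423), Pow(Add(Function('K')(Pow(Add(72, -52), Rational(1, 2))), -5575), -1)), Add(10404, Mul(-1, Mul(Add(-11468, 10495), Add(-10032, -12020))))), Add(-3983, 42279)) = Mul(Add(Mul(Add(-13958, -15423), Pow(Add(Pow(Pow(Add(72, -52), Rational(1, 2)), 2), -5575), -1)), Add(10404, Mul(-1, Mul(Add(-11468, 10495), Add(-10032, -12020))))), Add(-3983, 42279)) = Mul(Add(Mul(-29381, Pow(Add(Pow(Pow(20, Rational(1, 2)), 2), -5575), -1)), Add(10404, Mul(-1, Mul(-973, -22052)))), 38296) = Mul(Add(Mul(-29381, Pow(Add(Pow(Mul(2, Pow(5, Rational(1, 2))), 2), -5575), -1)), Add(10404, Mul(-1, 21456596))), 38296) = Mul(Add(Mul(-29381, Pow(Add(20, -5575), -1)), Add(10404, -21456596)), 38296) = Mul(Add(Mul(-29381, Pow(-5555, -1)), -21446192), 38296) = Mul(Add(Mul(-29381, Rational(-1, 5555)), -21446192), 38296) = Mul(Add(Rational(2671, 505), -21446192), 38296) = Mul(Rational(-10830324289, 505), 38296) = Rational(-414758098971544, 505)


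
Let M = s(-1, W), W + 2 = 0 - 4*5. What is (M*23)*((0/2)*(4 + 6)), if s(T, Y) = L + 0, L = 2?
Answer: 0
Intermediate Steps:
W = -22 (W = -2 + (0 - 4*5) = -2 + (0 - 20) = -2 - 20 = -22)
s(T, Y) = 2 (s(T, Y) = 2 + 0 = 2)
M = 2
(M*23)*((0/2)*(4 + 6)) = (2*23)*((0/2)*(4 + 6)) = 46*((0*(½))*10) = 46*(0*10) = 46*0 = 0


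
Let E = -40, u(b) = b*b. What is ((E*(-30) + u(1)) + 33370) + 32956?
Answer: 67527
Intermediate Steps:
u(b) = b²
((E*(-30) + u(1)) + 33370) + 32956 = ((-40*(-30) + 1²) + 33370) + 32956 = ((1200 + 1) + 33370) + 32956 = (1201 + 33370) + 32956 = 34571 + 32956 = 67527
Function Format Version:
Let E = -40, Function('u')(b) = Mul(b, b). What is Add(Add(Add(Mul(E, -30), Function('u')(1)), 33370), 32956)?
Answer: 67527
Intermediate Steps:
Function('u')(b) = Pow(b, 2)
Add(Add(Add(Mul(E, -30), Function('u')(1)), 33370), 32956) = Add(Add(Add(Mul(-40, -30), Pow(1, 2)), 33370), 32956) = Add(Add(Add(1200, 1), 33370), 32956) = Add(Add(1201, 33370), 32956) = Add(34571, 32956) = 67527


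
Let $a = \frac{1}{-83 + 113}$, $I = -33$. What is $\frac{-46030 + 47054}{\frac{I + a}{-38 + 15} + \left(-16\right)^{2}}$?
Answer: $\frac{30720}{7723} \approx 3.9777$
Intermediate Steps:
$a = \frac{1}{30} \approx 0.033333$
$\frac{-46030 + 47054}{\frac{I + a}{-38 + 15} + \left(-16\right)^{2}} = \frac{-46030 + 47054}{\frac{-33 + \frac{1}{30}}{-38 + 15} + \left(-16\right)^{2}} = \frac{1024}{\frac{1}{-23} \left(- \frac{989}{30}\right) + 256} = \frac{1024}{\left(- \frac{1}{23}\right) \left(- \frac{989}{30}\right) + 256} = \frac{1024}{\frac{43}{30} + 256} = \frac{1024}{\frac{7723}{30}} = 1024 \cdot \frac{30}{7723} = \frac{30720}{7723}$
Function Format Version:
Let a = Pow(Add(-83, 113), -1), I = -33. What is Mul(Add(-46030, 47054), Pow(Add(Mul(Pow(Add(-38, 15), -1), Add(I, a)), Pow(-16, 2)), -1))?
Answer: Rational(30720, 7723) ≈ 3.9777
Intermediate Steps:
a = Rational(1, 30) (a = Pow(30, -1) = Rational(1, 30) ≈ 0.033333)
Mul(Add(-46030, 47054), Pow(Add(Mul(Pow(Add(-38, 15), -1), Add(I, a)), Pow(-16, 2)), -1)) = Mul(Add(-46030, 47054), Pow(Add(Mul(Pow(Add(-38, 15), -1), Add(-33, Rational(1, 30))), Pow(-16, 2)), -1)) = Mul(1024, Pow(Add(Mul(Pow(-23, -1), Rational(-989, 30)), 256), -1)) = Mul(1024, Pow(Add(Mul(Rational(-1, 23), Rational(-989, 30)), 256), -1)) = Mul(1024, Pow(Add(Rational(43, 30), 256), -1)) = Mul(1024, Pow(Rational(7723, 30), -1)) = Mul(1024, Rational(30, 7723)) = Rational(30720, 7723)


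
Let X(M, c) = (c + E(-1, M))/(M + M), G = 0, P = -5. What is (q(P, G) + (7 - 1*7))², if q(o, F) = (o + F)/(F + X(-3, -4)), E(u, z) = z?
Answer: 900/49 ≈ 18.367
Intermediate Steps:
X(M, c) = (M + c)/(2*M) (X(M, c) = (c + M)/(M + M) = (M + c)/((2*M)) = (M + c)*(1/(2*M)) = (M + c)/(2*M))
q(o, F) = (F + o)/(7/6 + F) (q(o, F) = (o + F)/(F + (½)*(-3 - 4)/(-3)) = (F + o)/(F + (½)*(-⅓)*(-7)) = (F + o)/(F + 7/6) = (F + o)/(7/6 + F))
(q(P, G) + (7 - 1*7))² = (6*(0 - 5)/(7 + 6*0) + (7 - 1*7))² = (6*(-5)/(7 + 0) + (7 - 7))² = (6*(-5)/7 + 0)² = (6*(⅐)*(-5) + 0)² = (-30/7 + 0)² = (-30/7)² = 900/49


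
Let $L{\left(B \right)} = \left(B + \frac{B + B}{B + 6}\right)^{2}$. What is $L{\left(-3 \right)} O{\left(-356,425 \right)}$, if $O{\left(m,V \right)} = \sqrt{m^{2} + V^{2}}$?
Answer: $25 \sqrt{307361} \approx 13860.0$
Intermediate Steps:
$O{\left(m,V \right)} = \sqrt{V^{2} + m^{2}}$
$L{\left(B \right)} = \left(B + \frac{2 B}{6 + B}\right)^{2}$
$L{\left(-3 \right)} O{\left(-356,425 \right)} = \frac{\left(-3\right)^{2} \left(8 - 3\right)^{2}}{\left(6 - 3\right)^{2}} \sqrt{425^{2} + \left(-356\right)^{2}} = \frac{9 \cdot 5^{2}}{9} \sqrt{180625 + 126736} = 9 \cdot \frac{1}{9} \cdot 25 \sqrt{307361} = 25 \sqrt{307361}$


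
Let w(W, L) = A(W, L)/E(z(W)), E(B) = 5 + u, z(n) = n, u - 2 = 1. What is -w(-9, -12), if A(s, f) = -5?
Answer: 5/8 ≈ 0.62500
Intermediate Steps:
u = 3 (u = 2 + 1 = 3)
E(B) = 8 (E(B) = 5 + 3 = 8)
w(W, L) = -5/8
-w(-9, -12) = -1*(-5/8) = 5/8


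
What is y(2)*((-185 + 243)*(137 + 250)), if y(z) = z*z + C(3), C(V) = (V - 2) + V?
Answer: 179568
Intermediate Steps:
C(V) = -2 + 2*V (C(V) = (-2 + V) + V = -2 + 2*V)
y(z) = 4 + z² (y(z) = z*z + (-2 + 2*3) = z² + (-2 + 6) = z² + 4 = 4 + z²)
y(2)*((-185 + 243)*(137 + 250)) = (4 + 2²)*((-185 + 243)*(137 + 250)) = (4 + 4)*(58*387) = 8*22446 = 179568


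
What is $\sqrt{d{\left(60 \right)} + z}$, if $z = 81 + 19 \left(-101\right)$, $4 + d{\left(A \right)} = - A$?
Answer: $i \sqrt{1902} \approx 43.612 i$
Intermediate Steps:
$d{\left(A \right)} = -4 - A$
$z = -1838$ ($z = 81 - 1919 = -1838$)
$\sqrt{d{\left(60 \right)} + z} = \sqrt{\left(-4 - 60\right) - 1838} = \sqrt{-64 - 1838} = \sqrt{-1902} = i \sqrt{1902}$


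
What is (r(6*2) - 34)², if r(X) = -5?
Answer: 1521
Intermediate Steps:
(r(6*2) - 34)² = (-5 - 34)² = (-39)² = 1521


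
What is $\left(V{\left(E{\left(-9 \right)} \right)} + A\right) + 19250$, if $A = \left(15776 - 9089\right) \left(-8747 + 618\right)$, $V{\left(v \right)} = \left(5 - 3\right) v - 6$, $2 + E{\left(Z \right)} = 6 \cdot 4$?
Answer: $-54339335$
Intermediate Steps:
$E{\left(Z \right)} = 22$ ($E{\left(Z \right)} = -2 + 6 \cdot 4 = -2 + 24 = 22$)
$V{\left(v \right)} = -6 + 2 v$ ($V{\left(v \right)} = 2 v - 6 = -6 + 2 v$)
$A = -54358623$ ($A = 6687 \left(-8129\right) = -54358623$)
$\left(V{\left(E{\left(-9 \right)} \right)} + A\right) + 19250 = \left(\left(-6 + 2 \cdot 22\right) - 54358623\right) + 19250 = \left(\left(-6 + 44\right) - 54358623\right) + 19250 = \left(38 - 54358623\right) + 19250 = -54358585 + 19250 = -54339335$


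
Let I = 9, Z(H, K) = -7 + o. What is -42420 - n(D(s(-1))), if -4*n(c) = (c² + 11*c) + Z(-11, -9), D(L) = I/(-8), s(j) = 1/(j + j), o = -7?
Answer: -10861127/256 ≈ -42426.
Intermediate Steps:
Z(H, K) = -14 (Z(H, K) = -7 - 7 = -14)
s(j) = 1/(2*j)
D(L) = -9/8 (D(L) = 9/(-8) = 9*(-⅛) = -9/8)
n(c) = 7/2 - 11*c/4 - c²/4 (n(c) = -((c² + 11*c) - 14)/4 = -(-14 + c² + 11*c)/4 = 7/2 - 11*c/4 - c²/4)
-42420 - n(D(s(-1))) = -42420 - (7/2 - 11/4*(-9/8) - (-9/8)²/4) = -42420 - (7/2 + 99/32 - ¼*81/64) = -42420 - (7/2 + 99/32 - 81/256) = -42420 - 1*1607/256 = -42420 - 1607/256 = -10861127/256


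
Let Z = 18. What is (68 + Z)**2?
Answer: 7396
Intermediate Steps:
(68 + Z)**2 = (68 + 18)**2 = 86**2 = 7396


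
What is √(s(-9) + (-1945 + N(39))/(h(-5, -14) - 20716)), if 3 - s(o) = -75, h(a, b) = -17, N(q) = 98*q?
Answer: √33489952701/20733 ≈ 8.8266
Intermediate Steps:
s(o) = 78 (s(o) = 3 - 1*(-75) = 3 + 75 = 78)
√(s(-9) + (-1945 + N(39))/(h(-5, -14) - 20716)) = √(78 + (-1945 + 98*39)/(-17 - 20716)) = √(78 + (-1945 + 3822)/(-20733)) = √(78 + 1877*(-1/20733)) = √(78 - 1877/20733) = √(1615297/20733) = √33489952701/20733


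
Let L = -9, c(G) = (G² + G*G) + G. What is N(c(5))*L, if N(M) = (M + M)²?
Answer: -108900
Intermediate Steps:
c(G) = G + 2*G² (c(G) = (G² + G²) + G = 2*G² + G = G + 2*G²)
N(M) = 4*M² (N(M) = (2*M)² = 4*M²)
N(c(5))*L = (4*(5*(1 + 2*5))²)*(-9) = (4*(5*(1 + 10))²)*(-9) = (4*(5*11)²)*(-9) = (4*55²)*(-9) = (4*3025)*(-9) = 12100*(-9) = -108900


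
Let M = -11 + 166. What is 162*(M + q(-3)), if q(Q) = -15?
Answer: 22680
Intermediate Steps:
M = 155
162*(M + q(-3)) = 162*(155 - 15) = 162*140 = 22680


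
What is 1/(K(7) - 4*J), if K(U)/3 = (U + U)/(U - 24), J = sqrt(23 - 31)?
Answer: -357/19378 + 578*I*sqrt(2)/9689 ≈ -0.018423 + 0.084365*I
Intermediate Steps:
J = 2*I*sqrt(2) (J = sqrt(-8) = 2*I*sqrt(2) ≈ 2.8284*I)
K(U) = 6*U/(-24 + U) (K(U) = 3*((U + U)/(U - 24)) = 3*((2*U)/(-24 + U)) = 3*(2*U/(-24 + U)) = 6*U/(-24 + U))
1/(K(7) - 4*J) = 1/(6*7/(-24 + 7) - 8*I*sqrt(2)) = 1/(6*7/(-17) - 8*I*sqrt(2)) = 1/(6*7*(-1/17) - 8*I*sqrt(2)) = 1/(-42/17 - 8*I*sqrt(2))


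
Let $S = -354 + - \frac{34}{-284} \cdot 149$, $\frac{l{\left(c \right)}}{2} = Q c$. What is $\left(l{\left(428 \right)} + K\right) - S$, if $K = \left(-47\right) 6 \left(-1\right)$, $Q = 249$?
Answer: $\frac{30354227}{142} \approx 2.1376 \cdot 10^{5}$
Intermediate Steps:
$l{\left(c \right)} = 498 c$ ($l{\left(c \right)} = 2 \cdot 249 c = 498 c$)
$K = 282$ ($K = \left(-282\right) \left(-1\right) = 282$)
$S = - \frac{47735}{142}$ ($S = -354 + \left(-34\right) \left(- \frac{1}{284}\right) 149 = -354 + \frac{17}{142} \cdot 149 = -354 + \frac{2533}{142} = - \frac{47735}{142} \approx -336.16$)
$\left(l{\left(428 \right)} + K\right) - S = \left(498 \cdot 428 + 282\right) - - \frac{47735}{142} = \left(213144 + 282\right) + \frac{47735}{142} = 213426 + \frac{47735}{142} = \frac{30354227}{142}$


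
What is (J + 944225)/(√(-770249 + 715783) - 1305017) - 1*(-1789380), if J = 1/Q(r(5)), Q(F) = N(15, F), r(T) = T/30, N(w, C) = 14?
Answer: 6094874270076663719/3406138849510 - 13219151*I*√54466/23842971946570 ≈ 1.7894e+6 - 0.00012939*I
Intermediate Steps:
r(T) = T/30 (r(T) = T*(1/30) = T/30)
Q(F) = 14
J = 1/14 ≈ 0.071429
(J + 944225)/(√(-770249 + 715783) - 1305017) - 1*(-1789380) = (1/14 + 944225)/(√(-770249 + 715783) - 1305017) - 1*(-1789380) = 13219151/(14*(√(-54466) - 1305017)) + 1789380 = 13219151/(14*(I*√54466 - 1305017)) + 1789380 = 13219151/(14*(-1305017 + I*√54466)) + 1789380 = 1789380 + 13219151/(14*(-1305017 + I*√54466))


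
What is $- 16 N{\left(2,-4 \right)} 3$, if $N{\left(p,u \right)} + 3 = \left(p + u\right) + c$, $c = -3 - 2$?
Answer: $480$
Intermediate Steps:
$c = -5$
$N{\left(p,u \right)} = -8 + p + u$ ($N{\left(p,u \right)} = -3 - \left(5 - p - u\right) = -3 + \left(-5 + p + u\right) = -8 + p + u$)
$- 16 N{\left(2,-4 \right)} 3 = - 16 \left(-8 + 2 - 4\right) 3 = \left(-16\right) \left(-10\right) 3 = 160 \cdot 3 = 480$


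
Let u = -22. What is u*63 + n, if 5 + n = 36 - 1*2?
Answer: -1357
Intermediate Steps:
n = 29 (n = -5 + (36 - 1*2) = -5 + (36 - 2) = -5 + 34 = 29)
u*63 + n = -22*63 + 29 = -1386 + 29 = -1357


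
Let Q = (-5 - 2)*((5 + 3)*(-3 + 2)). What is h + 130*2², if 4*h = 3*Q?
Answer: 562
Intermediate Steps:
Q = 56 (Q = -56*(-1) = -7*(-8) = 56)
h = 42 (h = (3*56)/4 = (¼)*168 = 42)
h + 130*2² = 42 + 130*2² = 42 + 130*4 = 42 + 520 = 562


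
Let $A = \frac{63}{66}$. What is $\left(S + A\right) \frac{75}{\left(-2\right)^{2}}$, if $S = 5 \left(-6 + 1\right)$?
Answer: $- \frac{39675}{88} \approx -450.85$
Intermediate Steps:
$S = -25$ ($S = 5 \left(-5\right) = -25$)
$A = \frac{21}{22}$ ($A = 63 \cdot \frac{1}{66} = \frac{21}{22} \approx 0.95455$)
$\left(S + A\right) \frac{75}{\left(-2\right)^{2}} = \left(-25 + \frac{21}{22}\right) \frac{75}{\left(-2\right)^{2}} = - \frac{529 \cdot \frac{75}{4}}{22} = - \frac{529 \cdot 75 \cdot \frac{1}{4}}{22} = \left(- \frac{529}{22}\right) \frac{75}{4} = - \frac{39675}{88}$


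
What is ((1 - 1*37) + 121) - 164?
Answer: -79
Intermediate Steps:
((1 - 1*37) + 121) - 164 = ((1 - 37) + 121) - 164 = (-36 + 121) - 164 = 85 - 164 = -79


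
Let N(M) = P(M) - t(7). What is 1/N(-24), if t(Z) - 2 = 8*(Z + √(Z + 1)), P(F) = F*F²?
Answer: -6941/96354706 + 4*√2/48177353 ≈ -7.1918e-5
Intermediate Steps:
P(F) = F³
t(Z) = 2 + 8*Z + 8*√(1 + Z) (t(Z) = 2 + 8*(Z + √(Z + 1)) = 2 + 8*(Z + √(1 + Z)) = 2 + (8*Z + 8*√(1 + Z)) = 2 + 8*Z + 8*√(1 + Z))
N(M) = -58 + M³ - 16*√2 (N(M) = M³ - (2 + 8*7 + 8*√(1 + 7)) = M³ - (2 + 56 + 8*√8) = M³ - (2 + 56 + 8*(2*√2)) = M³ - (2 + 56 + 16*√2) = M³ - (58 + 16*√2) = M³ + (-58 - 16*√2) = -58 + M³ - 16*√2)
1/N(-24) = 1/(-58 + (-24)³ - 16*√2) = 1/(-58 - 13824 - 16*√2) = 1/(-13882 - 16*√2)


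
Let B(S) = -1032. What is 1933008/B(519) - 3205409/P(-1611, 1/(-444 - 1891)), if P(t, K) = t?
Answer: 8079425/69273 ≈ 116.63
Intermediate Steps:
1933008/B(519) - 3205409/P(-1611, 1/(-444 - 1891)) = 1933008/(-1032) - 3205409/(-1611) = 1933008*(-1/1032) - 3205409*(-1/1611) = -80542/43 + 3205409/1611 = 8079425/69273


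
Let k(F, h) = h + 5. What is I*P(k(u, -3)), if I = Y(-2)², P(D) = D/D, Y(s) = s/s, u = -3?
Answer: 1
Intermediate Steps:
Y(s) = 1
k(F, h) = 5 + h
P(D) = 1
I = 1 (I = 1² = 1)
I*P(k(u, -3)) = 1*1 = 1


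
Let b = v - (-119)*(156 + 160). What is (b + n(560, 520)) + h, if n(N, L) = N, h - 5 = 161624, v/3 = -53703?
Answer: 38684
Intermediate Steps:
v = -161109 (v = 3*(-53703) = -161109)
h = 161629 (h = 5 + 161624 = 161629)
b = -123505 (b = -161109 - (-119)*(156 + 160) = -161109 - (-119)*316 = -161109 - 1*(-37604) = -161109 + 37604 = -123505)
(b + n(560, 520)) + h = (-123505 + 560) + 161629 = -122945 + 161629 = 38684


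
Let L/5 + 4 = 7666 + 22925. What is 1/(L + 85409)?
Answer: 1/238344 ≈ 4.1956e-6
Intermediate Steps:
L = 152935 (L = -20 + 5*(7666 + 22925) = -20 + 5*30591 = -20 + 152955 = 152935)
1/(L + 85409) = 1/(152935 + 85409) = 1/238344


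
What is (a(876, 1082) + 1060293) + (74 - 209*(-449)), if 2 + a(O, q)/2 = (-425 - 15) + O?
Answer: 1155076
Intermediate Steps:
a(O, q) = -884 + 2*O (a(O, q) = -4 + 2*((-425 - 15) + O) = -4 + 2*(-440 + O) = -4 + (-880 + 2*O) = -884 + 2*O)
(a(876, 1082) + 1060293) + (74 - 209*(-449)) = ((-884 + 2*876) + 1060293) + (74 - 209*(-449)) = ((-884 + 1752) + 1060293) + (74 + 93841) = (868 + 1060293) + 93915 = 1061161 + 93915 = 1155076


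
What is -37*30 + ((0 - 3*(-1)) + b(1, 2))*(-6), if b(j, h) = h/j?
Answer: -1140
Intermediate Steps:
-37*30 + ((0 - 3*(-1)) + b(1, 2))*(-6) = -37*30 + ((0 - 3*(-1)) + 2/1)*(-6) = -1110 + ((0 + 3) + 2*1)*(-6) = -1110 + (3 + 2)*(-6) = -1110 + 5*(-6) = -1110 - 30 = -1140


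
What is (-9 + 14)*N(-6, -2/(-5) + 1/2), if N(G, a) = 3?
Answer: 15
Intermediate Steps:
(-9 + 14)*N(-6, -2/(-5) + 1/2) = (-9 + 14)*3 = 5*3 = 15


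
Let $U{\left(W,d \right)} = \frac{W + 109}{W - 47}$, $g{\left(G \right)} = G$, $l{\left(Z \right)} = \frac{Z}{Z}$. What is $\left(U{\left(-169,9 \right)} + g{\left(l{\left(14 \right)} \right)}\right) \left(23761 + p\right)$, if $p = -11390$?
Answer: $\frac{284533}{18} \approx 15807.0$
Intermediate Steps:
$l{\left(Z \right)} = 1$
$U{\left(W,d \right)} = \frac{109 + W}{-47 + W}$
$\left(U{\left(-169,9 \right)} + g{\left(l{\left(14 \right)} \right)}\right) \left(23761 + p\right) = \left(\frac{109 - 169}{-47 - 169} + 1\right) \left(23761 - 11390\right) = \left(\frac{1}{-216} \left(-60\right) + 1\right) 12371 = \left(\left(- \frac{1}{216}\right) \left(-60\right) + 1\right) 12371 = \left(\frac{5}{18} + 1\right) 12371 = \frac{23}{18} \cdot 12371 = \frac{284533}{18}$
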